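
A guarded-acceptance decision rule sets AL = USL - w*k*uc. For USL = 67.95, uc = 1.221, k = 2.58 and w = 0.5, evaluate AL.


U = k * uc = 2.58 * 1.221 = 3.15018
guard band g = w * U = 0.5 * 3.15018 = 1.57509
AL = USL - g = 67.95 - 1.57509
AL = 66.3749

66.3749


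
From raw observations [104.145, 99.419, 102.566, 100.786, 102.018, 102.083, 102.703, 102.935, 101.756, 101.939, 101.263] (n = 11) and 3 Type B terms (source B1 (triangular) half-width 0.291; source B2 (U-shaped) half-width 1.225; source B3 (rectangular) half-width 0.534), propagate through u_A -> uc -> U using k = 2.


mean = (104.145 + 99.419 + 102.566 + 100.786 + 102.018 + 102.083 + 102.703 + 102.935 + 101.756 + 101.939 + 101.263) / 11 = 101.9648182
s = sqrt(sum((x - mean)^2)/(n-1)) = 1.225773
u_A = s / sqrt(n) = 1.225773 / sqrt(11) = 0.36958447
u_B1 = 0.291 / sqrt(6) = 0.11880025
u_B2 = 1.225 / sqrt(2) = 0.86620581
u_B3 = 0.534 / sqrt(3) = 0.30830504
uc = sqrt(0.36958447^2 + 0.11880025^2 + 0.86620581^2 + 0.30830504^2) = 0.99803341
U = k * uc = 2 * 0.99803341
U = 1.9961

1.9961


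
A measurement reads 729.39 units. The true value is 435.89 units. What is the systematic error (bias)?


Systematic error = measured - true
= 729.39 - 435.89
= 293.5000

293.5000


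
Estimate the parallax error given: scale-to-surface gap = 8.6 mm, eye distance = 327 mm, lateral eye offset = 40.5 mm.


error = h * offset / d
= 8.6 * 40.5 / 327
= 1.0651

1.0651


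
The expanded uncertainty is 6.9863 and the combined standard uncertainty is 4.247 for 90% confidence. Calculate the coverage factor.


k = U / uc
k = 6.9863 / 4.247
k = 1.645

1.645


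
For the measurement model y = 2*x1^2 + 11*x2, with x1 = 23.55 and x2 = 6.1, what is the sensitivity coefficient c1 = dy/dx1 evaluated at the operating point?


y = 2*x1^2 + 11*x2
dy/dx1 = 2*2*x1
Evaluate at x1 = 23.55: c1 = 4 * 23.55
c1 = 94.2000

94.2000


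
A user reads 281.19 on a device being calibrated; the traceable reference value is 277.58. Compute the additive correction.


Correction = standard - reading
= 277.58 - 281.19
= -3.6100

-3.6100


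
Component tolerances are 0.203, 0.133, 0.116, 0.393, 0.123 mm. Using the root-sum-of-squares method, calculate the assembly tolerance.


RSS = sqrt(0.203^2 + 0.133^2 + 0.116^2 + 0.393^2 + 0.123^2)
= sqrt(0.241932)
= 0.4919

0.4919


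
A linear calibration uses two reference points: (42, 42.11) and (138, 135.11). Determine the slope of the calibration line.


slope = (y2 - y1) / (x2 - x1)
= (135.11 - 42.11) / (138 - 42)
= 93.0000 / 96
= 0.9688

0.9688


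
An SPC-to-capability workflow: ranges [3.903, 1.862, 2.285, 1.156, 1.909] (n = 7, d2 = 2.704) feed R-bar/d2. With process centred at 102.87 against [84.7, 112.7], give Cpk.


R_bar = (3.903 + 1.862 + 2.285 + 1.156 + 1.909) / 5 = 2.223
sigma = R_bar / d2 = 2.223 / 2.704 = 0.82211538
Cp = (USL - LSL)/(6*sigma) = (112.7 - 84.7)/(6*0.82211538) = 5.6764
Cpu = (112.7 - 102.87)/(3*0.82211538) = 3.9857
Cpl = (102.87 - 84.7)/(3*0.82211538) = 7.3672
Cpk = min(Cpu, Cpl) = 3.9857

3.9857


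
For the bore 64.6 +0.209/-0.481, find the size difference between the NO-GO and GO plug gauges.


GO = nominal - lower_tol (smallest hole = maximum material condition)
GO = 64.6 - 0.481 = 64.119
NO-GO = nominal + upper_tol (largest hole = least material condition)
NO-GO = 64.6 + 0.209 = 64.809
spread = NO-GO - GO = 64.809 - 64.119 = 0.6900

0.6900


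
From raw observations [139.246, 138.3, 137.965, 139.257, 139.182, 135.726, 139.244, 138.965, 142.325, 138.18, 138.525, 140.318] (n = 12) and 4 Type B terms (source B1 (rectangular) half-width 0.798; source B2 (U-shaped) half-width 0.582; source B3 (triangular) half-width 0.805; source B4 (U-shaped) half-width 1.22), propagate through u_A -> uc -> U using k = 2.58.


mean = (139.246 + 138.3 + 137.965 + 139.257 + 139.182 + 135.726 + 139.244 + 138.965 + 142.325 + 138.18 + 138.525 + 140.318) / 12 = 138.9360833
s = sqrt(sum((x - mean)^2)/(n-1)) = 1.5416196
u_A = s / sqrt(n) = 1.5416196 / sqrt(12) = 0.44502725
u_B1 = 0.798 / sqrt(3) = 0.46072551
u_B2 = 0.582 / sqrt(2) = 0.41153615
u_B3 = 0.805 / sqrt(6) = 0.32863987
u_B4 = 1.22 / sqrt(2) = 0.86267027
uc = sqrt(0.44502725^2 + 0.46072551^2 + 0.41153615^2 + 0.32863987^2 + 0.86267027^2) = 1.1966133
U = k * uc = 2.58 * 1.1966133
U = 3.0873

3.0873


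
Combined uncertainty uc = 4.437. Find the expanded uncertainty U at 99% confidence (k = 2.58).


U = k * uc
U = 2.58 * 4.437
U = 11.4475

11.4475


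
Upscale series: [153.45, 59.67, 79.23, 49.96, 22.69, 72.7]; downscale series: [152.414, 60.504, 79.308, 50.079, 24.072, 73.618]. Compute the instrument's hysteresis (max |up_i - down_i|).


|153.45 - 152.414| = 1.0360
|59.67 - 60.504| = 0.8340
|79.23 - 79.308| = 0.0780
|49.96 - 50.079| = 0.1190
|22.69 - 24.072| = 1.3820
|72.7 - 73.618| = 0.9180
hysteresis = max(diffs) = 1.3820

1.3820


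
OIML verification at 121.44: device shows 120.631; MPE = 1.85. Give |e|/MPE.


e = indication - reference = 120.631 - 121.44 = -0.8090
|e| = 0.8090
ratio = |e| / MPE = 0.8090 / 1.85
ratio = 0.4373

0.4373


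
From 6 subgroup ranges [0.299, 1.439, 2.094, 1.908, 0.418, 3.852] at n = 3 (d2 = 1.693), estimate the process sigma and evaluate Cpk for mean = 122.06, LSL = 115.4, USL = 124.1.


R_bar = (0.299 + 1.439 + 2.094 + 1.908 + 0.418 + 3.852) / 6 = 1.6683333
sigma = R_bar / d2 = 1.6683333 / 1.693 = 0.98543018
Cp = (USL - LSL)/(6*sigma) = (124.1 - 115.4)/(6*0.98543018) = 1.4714
Cpu = (124.1 - 122.06)/(3*0.98543018) = 0.6901
Cpl = (122.06 - 115.4)/(3*0.98543018) = 2.2528
Cpk = min(Cpu, Cpl) = 0.6901

0.6901


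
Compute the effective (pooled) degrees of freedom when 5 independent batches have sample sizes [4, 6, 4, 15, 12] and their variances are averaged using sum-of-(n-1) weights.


nu = sum_i (n_i - 1)
nu = ((4 - 1) + (6 - 1) + (4 - 1) + (15 - 1) + (12 - 1))
nu = 3 + 5 + 3 + 14 + 11
nu = 36

36


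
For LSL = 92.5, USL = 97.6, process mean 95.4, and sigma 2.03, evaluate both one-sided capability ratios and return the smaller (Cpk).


Cpu = (USL - mean) / (3*sigma) = (97.6 - 95.4) / (3*2.03) = 0.3612
Cpl = (mean - LSL) / (3*sigma) = (95.4 - 92.5) / (3*2.03) = 0.4762
Cpk = min(Cpu, Cpl) = 0.3612

0.3612


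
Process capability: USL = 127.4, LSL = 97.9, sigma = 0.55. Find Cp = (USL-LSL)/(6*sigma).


Cp = (USL - LSL) / (6 * sigma)
= (127.4 - 97.9) / (6 * 0.55)
= 29.5000 / 3.3000
= 8.9394

8.9394


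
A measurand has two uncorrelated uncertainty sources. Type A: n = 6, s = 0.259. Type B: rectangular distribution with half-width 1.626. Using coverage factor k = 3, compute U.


u_A = s / sqrt(n) = 0.259 / sqrt(6) = 0.10573631
u_B = half_width / sqrt(3) = 1.626 / sqrt(3) = 0.93877154
uc = sqrt(u_A^2 + u_B^2) = sqrt(0.10573631^2 + 0.93877154^2) = 0.94470745
U = k * uc = 3 * 0.94470745
U = 2.8341

2.8341


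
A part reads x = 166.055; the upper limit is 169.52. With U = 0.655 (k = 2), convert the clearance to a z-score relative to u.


u = U / k = 0.655 / 2 = 0.3275
margin = |USL - x| = |169.52 - 166.055| = 3.465
z = margin / u = 3.465 / 0.3275
z = 10.5802

10.5802


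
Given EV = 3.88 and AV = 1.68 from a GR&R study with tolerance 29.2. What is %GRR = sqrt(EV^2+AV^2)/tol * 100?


GRR = sqrt(EV^2 + AV^2) = sqrt(3.88^2 + 1.68^2) = 4.2280965
%GRR = GRR / tol * 100 = 4.2280965 / 29.2 * 100
%GRR = 14.4798

14.4798


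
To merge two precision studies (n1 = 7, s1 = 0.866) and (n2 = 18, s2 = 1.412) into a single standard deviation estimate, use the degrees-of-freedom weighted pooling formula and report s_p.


s_p = sqrt(((n1-1)*s1^2 + (n2-1)*s2^2) / (n1+n2-2))
numerator = (7-1)*0.866^2 + (18-1)*1.412^2 = 4.499736 + 33.893648 = 38.393384
denominator = 7 + 18 - 2 = 23
s_p^2 = 38.393384 / 23 = 1.6692776
s_p = sqrt(1.6692776) = 1.2920

1.2920


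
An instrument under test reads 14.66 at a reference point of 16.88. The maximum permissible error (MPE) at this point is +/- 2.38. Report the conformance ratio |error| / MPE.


e = indication - reference = 14.66 - 16.88 = -2.2200
|e| = 2.2200
ratio = |e| / MPE = 2.2200 / 2.38
ratio = 0.9328

0.9328


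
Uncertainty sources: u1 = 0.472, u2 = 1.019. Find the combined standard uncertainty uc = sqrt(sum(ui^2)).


uc = sqrt(0.472^2 + 1.019^2)
uc = sqrt(1.261145)
uc = 1.1230

1.1230


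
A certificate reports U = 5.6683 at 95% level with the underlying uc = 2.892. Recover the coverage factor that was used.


k = U / uc
k = 5.6683 / 2.892
k = 1.96

1.96


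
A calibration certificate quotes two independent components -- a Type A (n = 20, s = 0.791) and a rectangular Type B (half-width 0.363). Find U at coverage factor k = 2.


u_A = s / sqrt(n) = 0.791 / sqrt(20) = 0.17687298
u_B = half_width / sqrt(3) = 0.363 / sqrt(3) = 0.20957815
uc = sqrt(u_A^2 + u_B^2) = sqrt(0.17687298^2 + 0.20957815^2) = 0.27423904
U = k * uc = 2 * 0.27423904
U = 0.5485

0.5485


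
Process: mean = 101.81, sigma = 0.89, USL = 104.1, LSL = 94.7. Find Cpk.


Cpu = (USL - mean) / (3*sigma) = (104.1 - 101.81) / (3*0.89) = 0.8577
Cpl = (mean - LSL) / (3*sigma) = (101.81 - 94.7) / (3*0.89) = 2.6629
Cpk = min(Cpu, Cpl) = 0.8577

0.8577


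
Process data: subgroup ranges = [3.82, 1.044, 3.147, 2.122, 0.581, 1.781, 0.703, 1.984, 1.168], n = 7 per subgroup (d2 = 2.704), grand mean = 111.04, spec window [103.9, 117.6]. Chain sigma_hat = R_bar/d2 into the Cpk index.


R_bar = (3.82 + 1.044 + 3.147 + 2.122 + 0.581 + 1.781 + 0.703 + 1.984 + 1.168) / 9 = 1.8166667
sigma = R_bar / d2 = 1.8166667 / 2.704 = 0.67184419
Cp = (USL - LSL)/(6*sigma) = (117.6 - 103.9)/(6*0.67184419) = 3.3986
Cpu = (117.6 - 111.04)/(3*0.67184419) = 3.2547
Cpl = (111.04 - 103.9)/(3*0.67184419) = 3.5425
Cpk = min(Cpu, Cpl) = 3.2547

3.2547


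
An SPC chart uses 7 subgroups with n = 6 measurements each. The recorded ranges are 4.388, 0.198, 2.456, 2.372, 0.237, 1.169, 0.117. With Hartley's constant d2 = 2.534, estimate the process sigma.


R_bar = (4.388 + 0.198 + 2.456 + 2.372 + 0.237 + 1.169 + 0.117) / 7
R_bar = 10.937 / 7 = 1.5624286
sigma_hat = R_bar / d2 = 1.5624286 / 2.534 = 0.6166

0.6166


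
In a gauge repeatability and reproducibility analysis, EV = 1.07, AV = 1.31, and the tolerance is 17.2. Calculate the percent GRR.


GRR = sqrt(EV^2 + AV^2) = sqrt(1.07^2 + 1.31^2) = 1.6914491
%GRR = GRR / tol * 100 = 1.6914491 / 17.2 * 100
%GRR = 9.8340

9.8340


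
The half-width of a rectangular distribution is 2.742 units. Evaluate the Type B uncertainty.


u_B = half_width / sqrt(3)
u_B = 2.742 / 1.7320508
u_B = 1.5831

1.5831


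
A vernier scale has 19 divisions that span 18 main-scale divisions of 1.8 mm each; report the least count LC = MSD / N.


LC = MSD / n_div
= 1.8 / 19
= 0.0947

0.0947


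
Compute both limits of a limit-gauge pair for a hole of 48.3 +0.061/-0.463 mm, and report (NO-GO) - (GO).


GO = nominal - lower_tol (smallest hole = maximum material condition)
GO = 48.3 - 0.463 = 47.837
NO-GO = nominal + upper_tol (largest hole = least material condition)
NO-GO = 48.3 + 0.061 = 48.361
spread = NO-GO - GO = 48.361 - 47.837 = 0.5240

0.5240


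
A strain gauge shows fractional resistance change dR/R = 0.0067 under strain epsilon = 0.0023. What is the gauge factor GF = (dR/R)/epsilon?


GF = (dR/R) / epsilon
= 0.0067 / 0.0023
= 2.9130

2.9130


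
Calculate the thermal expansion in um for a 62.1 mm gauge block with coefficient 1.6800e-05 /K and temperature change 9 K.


dL = L * alpha * dT
= 62.1 * 1.6800e-05 * 9
= 0.0093895 mm
dL_um = 0.0093895 * 1000 = 9.3895 um

9.3895


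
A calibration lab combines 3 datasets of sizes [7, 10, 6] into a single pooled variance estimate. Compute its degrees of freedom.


nu = sum_i (n_i - 1)
nu = ((7 - 1) + (10 - 1) + (6 - 1))
nu = 6 + 9 + 5
nu = 20

20


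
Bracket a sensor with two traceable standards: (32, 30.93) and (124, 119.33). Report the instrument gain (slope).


slope = (y2 - y1) / (x2 - x1)
= (119.33 - 30.93) / (124 - 32)
= 88.4000 / 92
= 0.9609

0.9609


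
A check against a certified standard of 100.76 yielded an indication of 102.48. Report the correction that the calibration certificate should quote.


Correction = standard - reading
= 100.76 - 102.48
= -1.7200

-1.7200


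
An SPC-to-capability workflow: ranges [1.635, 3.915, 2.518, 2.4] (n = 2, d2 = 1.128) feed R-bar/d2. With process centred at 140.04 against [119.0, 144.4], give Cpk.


R_bar = (1.635 + 3.915 + 2.518 + 2.4) / 4 = 2.617
sigma = R_bar / d2 = 2.617 / 1.128 = 2.3200355
Cp = (USL - LSL)/(6*sigma) = (144.4 - 119.0)/(6*2.3200355) = 1.8247
Cpu = (144.4 - 140.04)/(3*2.3200355) = 0.6264
Cpl = (140.04 - 119.0)/(3*2.3200355) = 3.0229
Cpk = min(Cpu, Cpl) = 0.6264

0.6264


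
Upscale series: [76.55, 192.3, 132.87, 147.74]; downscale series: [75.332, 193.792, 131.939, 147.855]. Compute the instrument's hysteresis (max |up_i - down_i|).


|76.55 - 75.332| = 1.2180
|192.3 - 193.792| = 1.4920
|132.87 - 131.939| = 0.9310
|147.74 - 147.855| = 0.1150
hysteresis = max(diffs) = 1.4920

1.4920


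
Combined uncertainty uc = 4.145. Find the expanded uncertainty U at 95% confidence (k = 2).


U = k * uc
U = 2 * 4.145
U = 8.2900

8.2900


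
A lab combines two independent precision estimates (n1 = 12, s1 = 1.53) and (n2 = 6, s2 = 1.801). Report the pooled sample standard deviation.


s_p = sqrt(((n1-1)*s1^2 + (n2-1)*s2^2) / (n1+n2-2))
numerator = (12-1)*1.53^2 + (6-1)*1.801^2 = 25.7499 + 16.218005 = 41.967905
denominator = 12 + 6 - 2 = 16
s_p^2 = 41.967905 / 16 = 2.6229941
s_p = sqrt(2.6229941) = 1.6196

1.6196


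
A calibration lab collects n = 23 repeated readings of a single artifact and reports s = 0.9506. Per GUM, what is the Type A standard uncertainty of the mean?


u_A = s / sqrt(n)
u_A = 0.9506 / sqrt(23)
u_A = 0.9506 / 4.7958315
u_A = 0.1982

0.1982


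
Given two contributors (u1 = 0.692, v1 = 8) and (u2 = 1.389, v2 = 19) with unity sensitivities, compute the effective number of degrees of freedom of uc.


uc = sqrt(u1^2 + u2^2) = sqrt(0.692^2 + 1.389^2) = 1.5518328
v_eff = uc^4 / (u1^4/v1 + u2^4/v2)
= 1.5518328^4 / (0.692^4/8 + 1.389^4/19)
= 5.7993552 / 0.22457329
v_eff = 25.8239

25.8239


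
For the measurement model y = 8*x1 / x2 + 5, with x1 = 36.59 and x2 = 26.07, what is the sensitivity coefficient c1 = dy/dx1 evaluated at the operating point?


y = 8*x1 / x2 + 5
dy/dx1 = 8/x2
Evaluate at x2 = 26.07: c1 = 8 / 26.07
c1 = 0.3069

0.3069


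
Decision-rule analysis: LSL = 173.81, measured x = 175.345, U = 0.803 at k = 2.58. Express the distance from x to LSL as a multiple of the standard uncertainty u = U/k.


u = U / k = 0.803 / 2.58 = 0.31124031
margin = |LSL - x| = |173.81 - 175.345| = 1.535
z = margin / u = 1.535 / 0.31124031
z = 4.9319

4.9319


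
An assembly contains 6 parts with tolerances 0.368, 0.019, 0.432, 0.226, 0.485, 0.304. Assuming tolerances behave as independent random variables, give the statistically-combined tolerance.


RSS = sqrt(0.368^2 + 0.019^2 + 0.432^2 + 0.226^2 + 0.485^2 + 0.304^2)
= sqrt(0.701126)
= 0.8373

0.8373


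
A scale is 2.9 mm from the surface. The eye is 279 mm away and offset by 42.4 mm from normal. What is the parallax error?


error = h * offset / d
= 2.9 * 42.4 / 279
= 0.4407

0.4407


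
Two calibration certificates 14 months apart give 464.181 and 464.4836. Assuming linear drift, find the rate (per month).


rate = (v2 - v1) / months
= (464.4836 - 464.181) / 14
= 0.3026 / 14
= 0.0216

0.0216


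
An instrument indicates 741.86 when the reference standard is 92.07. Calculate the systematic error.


Systematic error = measured - true
= 741.86 - 92.07
= 649.7900

649.7900


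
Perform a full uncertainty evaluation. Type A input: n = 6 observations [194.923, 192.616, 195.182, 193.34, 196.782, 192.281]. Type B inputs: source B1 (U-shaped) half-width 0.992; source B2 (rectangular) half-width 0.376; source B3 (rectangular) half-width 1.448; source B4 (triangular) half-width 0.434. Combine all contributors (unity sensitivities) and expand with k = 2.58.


mean = (194.923 + 192.616 + 195.182 + 193.34 + 196.782 + 192.281) / 6 = 194.1873333
s = sqrt(sum((x - mean)^2)/(n-1)) = 1.7368956
u_A = s / sqrt(n) = 1.7368956 / sqrt(6) = 0.70908466
u_B1 = 0.992 / sqrt(2) = 0.70144993
u_B2 = 0.376 / sqrt(3) = 0.2170837
u_B3 = 1.448 / sqrt(3) = 0.83600319
u_B4 = 0.434 / sqrt(6) = 0.17717976
uc = sqrt(0.70908466^2 + 0.70144993^2 + 0.2170837^2 + 0.83600319^2 + 0.17717976^2) = 1.3312597
U = k * uc = 2.58 * 1.3312597
U = 3.4347

3.4347


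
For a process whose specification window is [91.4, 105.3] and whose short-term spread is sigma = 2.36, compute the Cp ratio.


Cp = (USL - LSL) / (6 * sigma)
= (105.3 - 91.4) / (6 * 2.36)
= 13.9000 / 14.1600
= 0.9816

0.9816


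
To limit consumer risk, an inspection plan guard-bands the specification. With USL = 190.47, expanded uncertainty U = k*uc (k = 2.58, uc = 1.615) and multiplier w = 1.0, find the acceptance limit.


U = k * uc = 2.58 * 1.615 = 4.1667
guard band g = w * U = 1.0 * 4.1667 = 4.1667
AL = USL - g = 190.47 - 4.1667
AL = 186.3033

186.3033


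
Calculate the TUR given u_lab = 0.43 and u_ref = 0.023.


TUR = u_lab / u_ref
= 0.43 / 0.023
= 18.6957

18.6957


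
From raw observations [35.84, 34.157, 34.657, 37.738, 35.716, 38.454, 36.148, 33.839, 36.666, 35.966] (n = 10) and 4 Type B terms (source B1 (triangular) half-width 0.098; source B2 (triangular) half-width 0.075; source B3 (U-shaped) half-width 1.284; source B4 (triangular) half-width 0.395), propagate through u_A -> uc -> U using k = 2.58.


mean = (35.84 + 34.157 + 34.657 + 37.738 + 35.716 + 38.454 + 36.148 + 33.839 + 36.666 + 35.966) / 10 = 35.9181
s = sqrt(sum((x - mean)^2)/(n-1)) = 1.4688913
u_A = s / sqrt(n) = 1.4688913 / sqrt(10) = 0.46450421
u_B1 = 0.098 / sqrt(6) = 0.040008332
u_B2 = 0.075 / sqrt(6) = 0.030618622
u_B3 = 1.284 / sqrt(2) = 0.90792511
u_B4 = 0.395 / sqrt(6) = 0.16125807
uc = sqrt(0.46450421^2 + 0.040008332^2 + 0.030618622^2 + 0.90792511^2 + 0.16125807^2) = 1.0337478
U = k * uc = 2.58 * 1.0337478
U = 2.6671

2.6671


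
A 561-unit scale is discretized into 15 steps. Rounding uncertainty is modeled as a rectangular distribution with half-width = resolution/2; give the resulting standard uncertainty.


resolution = range / divisions
resolution = 561 / 15 = 37.4
u_res = resolution / (2*sqrt(3))
u_res = 37.4 / 3.4641016
u_res = 10.7965

10.7965


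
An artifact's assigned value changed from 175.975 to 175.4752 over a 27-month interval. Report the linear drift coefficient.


rate = (v2 - v1) / months
= (175.4752 - 175.975) / 27
= -0.4998 / 27
= -0.0185

-0.0185


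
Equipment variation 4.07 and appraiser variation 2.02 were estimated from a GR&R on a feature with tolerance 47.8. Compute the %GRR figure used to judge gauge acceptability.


GRR = sqrt(EV^2 + AV^2) = sqrt(4.07^2 + 2.02^2) = 4.5437099
%GRR = GRR / tol * 100 = 4.5437099 / 47.8 * 100
%GRR = 9.5057

9.5057


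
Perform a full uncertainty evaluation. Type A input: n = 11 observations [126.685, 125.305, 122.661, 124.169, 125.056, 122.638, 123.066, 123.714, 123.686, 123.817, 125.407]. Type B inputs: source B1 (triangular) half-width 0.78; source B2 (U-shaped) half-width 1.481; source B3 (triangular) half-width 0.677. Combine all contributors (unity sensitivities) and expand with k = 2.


mean = (126.685 + 125.305 + 122.661 + 124.169 + 125.056 + 122.638 + 123.066 + 123.714 + 123.686 + 123.817 + 125.407) / 11 = 124.2003636
s = sqrt(sum((x - mean)^2)/(n-1)) = 1.2778183
u_A = s / sqrt(n) = 1.2778183 / sqrt(11) = 0.38527671
u_B1 = 0.78 / sqrt(6) = 0.31843367
u_B2 = 1.481 / sqrt(2) = 1.0472251
u_B3 = 0.677 / sqrt(6) = 0.27638409
uc = sqrt(0.38527671^2 + 0.31843367^2 + 1.0472251^2 + 0.27638409^2) = 1.1928565
U = k * uc = 2 * 1.1928565
U = 2.3857

2.3857


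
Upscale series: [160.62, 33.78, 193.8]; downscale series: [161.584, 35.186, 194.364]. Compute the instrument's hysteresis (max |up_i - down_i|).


|160.62 - 161.584| = 0.9640
|33.78 - 35.186| = 1.4060
|193.8 - 194.364| = 0.5640
hysteresis = max(diffs) = 1.4060

1.4060


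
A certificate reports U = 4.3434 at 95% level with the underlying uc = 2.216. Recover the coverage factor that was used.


k = U / uc
k = 4.3434 / 2.216
k = 1.96

1.96


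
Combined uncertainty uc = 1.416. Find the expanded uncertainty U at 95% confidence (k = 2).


U = k * uc
U = 2 * 1.416
U = 2.8320

2.8320


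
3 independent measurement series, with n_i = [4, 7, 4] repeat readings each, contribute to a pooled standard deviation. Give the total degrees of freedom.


nu = sum_i (n_i - 1)
nu = ((4 - 1) + (7 - 1) + (4 - 1))
nu = 3 + 6 + 3
nu = 12

12


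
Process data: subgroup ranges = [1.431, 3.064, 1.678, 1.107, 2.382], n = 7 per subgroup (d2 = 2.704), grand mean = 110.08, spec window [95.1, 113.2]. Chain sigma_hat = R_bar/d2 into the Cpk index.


R_bar = (1.431 + 3.064 + 1.678 + 1.107 + 2.382) / 5 = 1.9324
sigma = R_bar / d2 = 1.9324 / 2.704 = 0.71464497
Cp = (USL - LSL)/(6*sigma) = (113.2 - 95.1)/(6*0.71464497) = 4.2212
Cpu = (113.2 - 110.08)/(3*0.71464497) = 1.4553
Cpl = (110.08 - 95.1)/(3*0.71464497) = 6.9872
Cpk = min(Cpu, Cpl) = 1.4553

1.4553


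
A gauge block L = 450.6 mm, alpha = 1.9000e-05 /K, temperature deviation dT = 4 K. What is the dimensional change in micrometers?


dL = L * alpha * dT
= 450.6 * 1.9000e-05 * 4
= 0.0342456 mm
dL_um = 0.0342456 * 1000 = 34.2456 um

34.2456


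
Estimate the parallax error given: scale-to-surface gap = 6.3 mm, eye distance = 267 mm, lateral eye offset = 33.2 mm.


error = h * offset / d
= 6.3 * 33.2 / 267
= 0.7834

0.7834


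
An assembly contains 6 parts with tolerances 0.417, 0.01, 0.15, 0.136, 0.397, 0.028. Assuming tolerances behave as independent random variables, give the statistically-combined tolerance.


RSS = sqrt(0.417^2 + 0.01^2 + 0.15^2 + 0.136^2 + 0.397^2 + 0.028^2)
= sqrt(0.373378)
= 0.6110

0.6110


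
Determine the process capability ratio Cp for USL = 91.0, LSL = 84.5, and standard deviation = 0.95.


Cp = (USL - LSL) / (6 * sigma)
= (91.0 - 84.5) / (6 * 0.95)
= 6.5000 / 5.7000
= 1.1404

1.1404


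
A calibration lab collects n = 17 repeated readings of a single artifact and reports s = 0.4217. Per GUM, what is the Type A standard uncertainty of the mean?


u_A = s / sqrt(n)
u_A = 0.4217 / sqrt(17)
u_A = 0.4217 / 4.1231056
u_A = 0.1023

0.1023


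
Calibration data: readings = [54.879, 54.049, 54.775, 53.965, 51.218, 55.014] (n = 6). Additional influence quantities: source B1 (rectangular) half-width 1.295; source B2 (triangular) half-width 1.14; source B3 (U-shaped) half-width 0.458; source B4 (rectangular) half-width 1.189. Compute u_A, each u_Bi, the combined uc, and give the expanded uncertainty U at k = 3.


mean = (54.879 + 54.049 + 54.775 + 53.965 + 51.218 + 55.014) / 6 = 53.98333333
s = sqrt(sum((x - mean)^2)/(n-1)) = 1.4242855
u_A = s / sqrt(n) = 1.4242855 / sqrt(6) = 0.58146212
u_B1 = 1.295 / sqrt(3) = 0.7476686
u_B2 = 1.14 / sqrt(6) = 0.46540305
u_B3 = 0.458 / sqrt(2) = 0.32385491
u_B4 = 1.189 / sqrt(3) = 0.68646947
uc = sqrt(0.58146212^2 + 0.7476686^2 + 0.46540305^2 + 0.32385491^2 + 0.68646947^2) = 1.2999342
U = k * uc = 3 * 1.2999342
U = 3.8998

3.8998


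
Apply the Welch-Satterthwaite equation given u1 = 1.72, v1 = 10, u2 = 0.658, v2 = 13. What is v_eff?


uc = sqrt(u1^2 + u2^2) = sqrt(1.72^2 + 0.658^2) = 1.8415656
v_eff = uc^4 / (u1^4/v1 + u2^4/v2)
= 1.8415656^4 / (1.72^4/10 + 0.658^4/13)
= 11.501349 / 0.88963289
v_eff = 12.9282

12.9282


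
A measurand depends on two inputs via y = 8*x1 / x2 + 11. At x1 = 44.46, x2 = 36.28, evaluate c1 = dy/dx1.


y = 8*x1 / x2 + 11
dy/dx1 = 8/x2
Evaluate at x2 = 36.28: c1 = 8 / 36.28
c1 = 0.2205

0.2205


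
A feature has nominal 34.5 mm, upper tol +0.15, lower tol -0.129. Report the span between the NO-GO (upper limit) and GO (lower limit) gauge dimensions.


GO = nominal - lower_tol (smallest hole = maximum material condition)
GO = 34.5 - 0.129 = 34.371
NO-GO = nominal + upper_tol (largest hole = least material condition)
NO-GO = 34.5 + 0.15 = 34.65
spread = NO-GO - GO = 34.65 - 34.371 = 0.2790

0.2790


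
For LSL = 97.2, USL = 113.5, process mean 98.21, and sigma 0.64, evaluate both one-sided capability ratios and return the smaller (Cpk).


Cpu = (USL - mean) / (3*sigma) = (113.5 - 98.21) / (3*0.64) = 7.9635
Cpl = (mean - LSL) / (3*sigma) = (98.21 - 97.2) / (3*0.64) = 0.5260
Cpk = min(Cpu, Cpl) = 0.5260

0.5260


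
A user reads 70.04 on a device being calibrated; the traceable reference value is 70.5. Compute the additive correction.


Correction = standard - reading
= 70.5 - 70.04
= 0.4600

0.4600


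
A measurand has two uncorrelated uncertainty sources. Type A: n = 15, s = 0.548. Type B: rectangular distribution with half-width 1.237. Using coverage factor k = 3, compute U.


u_A = s / sqrt(n) = 0.548 / sqrt(15) = 0.14149299
u_B = half_width / sqrt(3) = 1.237 / sqrt(3) = 0.71418228
uc = sqrt(u_A^2 + u_B^2) = sqrt(0.14149299^2 + 0.71418228^2) = 0.72806359
U = k * uc = 3 * 0.72806359
U = 2.1842

2.1842


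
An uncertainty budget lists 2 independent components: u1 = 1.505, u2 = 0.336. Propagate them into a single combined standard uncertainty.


uc = sqrt(1.505^2 + 0.336^2)
uc = sqrt(2.377921)
uc = 1.5421

1.5421


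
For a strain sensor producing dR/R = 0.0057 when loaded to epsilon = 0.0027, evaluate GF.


GF = (dR/R) / epsilon
= 0.0057 / 0.0027
= 2.1111

2.1111


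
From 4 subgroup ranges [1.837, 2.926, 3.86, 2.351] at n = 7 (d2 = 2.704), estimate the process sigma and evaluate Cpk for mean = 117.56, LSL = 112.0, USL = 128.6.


R_bar = (1.837 + 2.926 + 3.86 + 2.351) / 4 = 2.7435
sigma = R_bar / d2 = 2.7435 / 2.704 = 1.014608
Cp = (USL - LSL)/(6*sigma) = (128.6 - 112.0)/(6*1.014608) = 2.7268
Cpu = (128.6 - 117.56)/(3*1.014608) = 3.6270
Cpl = (117.56 - 112.0)/(3*1.014608) = 1.8266
Cpk = min(Cpu, Cpl) = 1.8266

1.8266


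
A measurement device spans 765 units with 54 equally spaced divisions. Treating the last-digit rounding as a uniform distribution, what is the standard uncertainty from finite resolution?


resolution = range / divisions
resolution = 765 / 54 = 14.166667
u_res = resolution / (2*sqrt(3))
u_res = 14.166667 / 3.4641016
u_res = 4.0896

4.0896


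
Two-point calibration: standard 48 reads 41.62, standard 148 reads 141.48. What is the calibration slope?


slope = (y2 - y1) / (x2 - x1)
= (141.48 - 41.62) / (148 - 48)
= 99.8600 / 100
= 0.9986

0.9986


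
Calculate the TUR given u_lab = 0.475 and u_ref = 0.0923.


TUR = u_lab / u_ref
= 0.475 / 0.0923
= 5.1463

5.1463


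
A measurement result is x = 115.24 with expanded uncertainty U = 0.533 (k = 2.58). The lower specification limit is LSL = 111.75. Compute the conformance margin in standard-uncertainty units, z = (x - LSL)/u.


u = U / k = 0.533 / 2.58 = 0.20658915
margin = |LSL - x| = |111.75 - 115.24| = 3.49
z = margin / u = 3.49 / 0.20658915
z = 16.8934

16.8934


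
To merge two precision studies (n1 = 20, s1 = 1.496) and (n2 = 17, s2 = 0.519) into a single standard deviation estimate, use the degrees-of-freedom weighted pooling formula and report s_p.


s_p = sqrt(((n1-1)*s1^2 + (n2-1)*s2^2) / (n1+n2-2))
numerator = (20-1)*1.496^2 + (17-1)*0.519^2 = 42.522304 + 4.309776 = 46.83208
denominator = 20 + 17 - 2 = 35
s_p^2 = 46.83208 / 35 = 1.3380594
s_p = sqrt(1.3380594) = 1.1567

1.1567


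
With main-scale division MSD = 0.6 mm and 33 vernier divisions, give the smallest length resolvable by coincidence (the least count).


LC = MSD / n_div
= 0.6 / 33
= 0.0182

0.0182


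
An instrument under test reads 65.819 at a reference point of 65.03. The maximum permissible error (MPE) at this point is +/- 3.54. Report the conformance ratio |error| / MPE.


e = indication - reference = 65.819 - 65.03 = 0.7890
|e| = 0.7890
ratio = |e| / MPE = 0.7890 / 3.54
ratio = 0.2229

0.2229


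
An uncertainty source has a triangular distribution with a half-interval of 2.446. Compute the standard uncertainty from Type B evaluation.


u_B = half_width / sqrt(6)
u_B = 2.446 / 2.4494897
u_B = 0.9986

0.9986


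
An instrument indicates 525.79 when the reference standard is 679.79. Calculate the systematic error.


Systematic error = measured - true
= 525.79 - 679.79
= -154.0000

-154.0000


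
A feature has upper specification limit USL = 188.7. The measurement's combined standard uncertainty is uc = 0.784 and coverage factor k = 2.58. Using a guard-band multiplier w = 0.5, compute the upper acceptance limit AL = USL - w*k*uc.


U = k * uc = 2.58 * 0.784 = 2.02272
guard band g = w * U = 0.5 * 2.02272 = 1.01136
AL = USL - g = 188.7 - 1.01136
AL = 187.6886

187.6886


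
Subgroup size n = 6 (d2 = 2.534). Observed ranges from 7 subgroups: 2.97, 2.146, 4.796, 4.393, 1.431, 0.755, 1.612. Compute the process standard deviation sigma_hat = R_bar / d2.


R_bar = (2.97 + 2.146 + 4.796 + 4.393 + 1.431 + 0.755 + 1.612) / 7
R_bar = 18.103 / 7 = 2.5861429
sigma_hat = R_bar / d2 = 2.5861429 / 2.534 = 1.0206

1.0206


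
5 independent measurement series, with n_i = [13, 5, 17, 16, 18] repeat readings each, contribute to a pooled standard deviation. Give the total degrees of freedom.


nu = sum_i (n_i - 1)
nu = ((13 - 1) + (5 - 1) + (17 - 1) + (16 - 1) + (18 - 1))
nu = 12 + 4 + 16 + 15 + 17
nu = 64

64


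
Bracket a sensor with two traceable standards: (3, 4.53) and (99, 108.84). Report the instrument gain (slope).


slope = (y2 - y1) / (x2 - x1)
= (108.84 - 4.53) / (99 - 3)
= 104.3100 / 96
= 1.0866

1.0866


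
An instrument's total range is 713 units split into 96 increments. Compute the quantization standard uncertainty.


resolution = range / divisions
resolution = 713 / 96 = 7.4270833
u_res = resolution / (2*sqrt(3))
u_res = 7.4270833 / 3.4641016
u_res = 2.1440

2.1440


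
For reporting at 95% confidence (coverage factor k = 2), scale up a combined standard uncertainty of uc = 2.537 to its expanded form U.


U = k * uc
U = 2 * 2.537
U = 5.0740

5.0740


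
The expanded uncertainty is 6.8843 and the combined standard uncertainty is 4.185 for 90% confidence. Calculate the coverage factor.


k = U / uc
k = 6.8843 / 4.185
k = 1.645

1.645


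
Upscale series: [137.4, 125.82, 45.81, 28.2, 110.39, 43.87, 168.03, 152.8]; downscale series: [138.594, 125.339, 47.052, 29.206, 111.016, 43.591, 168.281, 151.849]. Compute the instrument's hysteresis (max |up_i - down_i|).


|137.4 - 138.594| = 1.1940
|125.82 - 125.339| = 0.4810
|45.81 - 47.052| = 1.2420
|28.2 - 29.206| = 1.0060
|110.39 - 111.016| = 0.6260
|43.87 - 43.591| = 0.2790
|168.03 - 168.281| = 0.2510
|152.8 - 151.849| = 0.9510
hysteresis = max(diffs) = 1.2420

1.2420


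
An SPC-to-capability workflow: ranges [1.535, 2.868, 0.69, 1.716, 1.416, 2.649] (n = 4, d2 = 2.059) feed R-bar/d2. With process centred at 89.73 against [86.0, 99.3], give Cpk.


R_bar = (1.535 + 2.868 + 0.69 + 1.716 + 1.416 + 2.649) / 6 = 1.8123333
sigma = R_bar / d2 = 1.8123333 / 2.059 = 0.88020073
Cp = (USL - LSL)/(6*sigma) = (99.3 - 86.0)/(6*0.88020073) = 2.5184
Cpu = (99.3 - 89.73)/(3*0.88020073) = 3.6242
Cpl = (89.73 - 86.0)/(3*0.88020073) = 1.4126
Cpk = min(Cpu, Cpl) = 1.4126

1.4126


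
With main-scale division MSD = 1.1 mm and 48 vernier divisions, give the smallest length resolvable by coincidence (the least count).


LC = MSD / n_div
= 1.1 / 48
= 0.0229

0.0229


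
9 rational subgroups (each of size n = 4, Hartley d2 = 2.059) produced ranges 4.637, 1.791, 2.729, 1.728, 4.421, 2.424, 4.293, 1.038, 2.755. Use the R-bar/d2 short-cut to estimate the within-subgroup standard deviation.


R_bar = (4.637 + 1.791 + 2.729 + 1.728 + 4.421 + 2.424 + 4.293 + 1.038 + 2.755) / 9
R_bar = 25.816 / 9 = 2.8684444
sigma_hat = R_bar / d2 = 2.8684444 / 2.059 = 1.3931

1.3931


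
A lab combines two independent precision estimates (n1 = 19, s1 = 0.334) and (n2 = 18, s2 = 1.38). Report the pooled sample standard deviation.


s_p = sqrt(((n1-1)*s1^2 + (n2-1)*s2^2) / (n1+n2-2))
numerator = (19-1)*0.334^2 + (18-1)*1.38^2 = 2.008008 + 32.3748 = 34.382808
denominator = 19 + 18 - 2 = 35
s_p^2 = 34.382808 / 35 = 0.98236594
s_p = sqrt(0.98236594) = 0.9911

0.9911


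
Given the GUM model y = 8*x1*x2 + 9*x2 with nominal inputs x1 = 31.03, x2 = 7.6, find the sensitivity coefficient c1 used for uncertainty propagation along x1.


y = 8*x1*x2 + 9*x2
dy/dx1 = 8*x2
Evaluate at x2 = 7.6: c1 = 8 * 7.6
c1 = 60.8000

60.8000


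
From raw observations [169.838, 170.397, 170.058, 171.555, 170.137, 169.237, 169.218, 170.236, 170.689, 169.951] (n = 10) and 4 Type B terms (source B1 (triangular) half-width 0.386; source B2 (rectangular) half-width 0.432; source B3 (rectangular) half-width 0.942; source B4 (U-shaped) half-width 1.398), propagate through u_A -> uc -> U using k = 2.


mean = (169.838 + 170.397 + 170.058 + 171.555 + 170.137 + 169.237 + 169.218 + 170.236 + 170.689 + 169.951) / 10 = 170.1316
s = sqrt(sum((x - mean)^2)/(n-1)) = 0.68128444
u_A = s / sqrt(n) = 0.68128444 / sqrt(10) = 0.21544106
u_B1 = 0.386 / sqrt(6) = 0.15758384
u_B2 = 0.432 / sqrt(3) = 0.24941532
u_B3 = 0.942 / sqrt(3) = 0.54386395
u_B4 = 1.398 / sqrt(2) = 0.98853528
uc = sqrt(0.21544106^2 + 0.15758384^2 + 0.24941532^2 + 0.54386395^2 + 0.98853528^2) = 1.1859366
U = k * uc = 2 * 1.1859366
U = 2.3719

2.3719


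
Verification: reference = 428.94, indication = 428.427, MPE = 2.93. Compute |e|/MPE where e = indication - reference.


e = indication - reference = 428.427 - 428.94 = -0.5130
|e| = 0.5130
ratio = |e| / MPE = 0.5130 / 2.93
ratio = 0.1751

0.1751


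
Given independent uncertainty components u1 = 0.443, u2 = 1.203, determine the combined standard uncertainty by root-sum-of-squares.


uc = sqrt(0.443^2 + 1.203^2)
uc = sqrt(1.643458)
uc = 1.2820

1.2820


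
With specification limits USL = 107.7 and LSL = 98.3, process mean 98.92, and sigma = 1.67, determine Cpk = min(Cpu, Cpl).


Cpu = (USL - mean) / (3*sigma) = (107.7 - 98.92) / (3*1.67) = 1.7525
Cpl = (mean - LSL) / (3*sigma) = (98.92 - 98.3) / (3*1.67) = 0.1238
Cpk = min(Cpu, Cpl) = 0.1238

0.1238


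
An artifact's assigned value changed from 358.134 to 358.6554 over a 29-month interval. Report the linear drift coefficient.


rate = (v2 - v1) / months
= (358.6554 - 358.134) / 29
= 0.5214 / 29
= 0.0180

0.0180


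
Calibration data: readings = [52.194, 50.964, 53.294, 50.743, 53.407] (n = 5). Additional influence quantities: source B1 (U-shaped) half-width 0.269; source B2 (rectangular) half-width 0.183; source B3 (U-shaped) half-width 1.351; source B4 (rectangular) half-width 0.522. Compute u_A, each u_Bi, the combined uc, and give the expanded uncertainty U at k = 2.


mean = (52.194 + 50.964 + 53.294 + 50.743 + 53.407) / 5 = 52.1204
s = sqrt(sum((x - mean)^2)/(n-1)) = 1.2522565
u_A = s / sqrt(n) = 1.2522565 / sqrt(5) = 0.56002613
u_B1 = 0.269 / sqrt(2) = 0.19021172
u_B2 = 0.183 / sqrt(3) = 0.1056551
u_B3 = 1.351 / sqrt(2) = 0.95530126
u_B4 = 0.522 / sqrt(3) = 0.30137684
uc = sqrt(0.56002613^2 + 0.19021172^2 + 0.1056551^2 + 0.95530126^2 + 0.30137684^2) = 1.1680759
U = k * uc = 2 * 1.1680759
U = 2.3362

2.3362


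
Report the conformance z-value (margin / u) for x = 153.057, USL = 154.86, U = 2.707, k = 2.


u = U / k = 2.707 / 2 = 1.3535
margin = |USL - x| = |154.86 - 153.057| = 1.803
z = margin / u = 1.803 / 1.3535
z = 1.3321

1.3321


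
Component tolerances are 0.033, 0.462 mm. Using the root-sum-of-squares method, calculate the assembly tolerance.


RSS = sqrt(0.033^2 + 0.462^2)
= sqrt(0.214533)
= 0.4632

0.4632


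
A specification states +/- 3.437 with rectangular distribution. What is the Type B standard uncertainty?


u_B = half_width / sqrt(3)
u_B = 3.437 / 1.7320508
u_B = 1.9844

1.9844


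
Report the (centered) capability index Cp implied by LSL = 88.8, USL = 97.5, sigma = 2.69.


Cp = (USL - LSL) / (6 * sigma)
= (97.5 - 88.8) / (6 * 2.69)
= 8.7000 / 16.1400
= 0.5390

0.5390


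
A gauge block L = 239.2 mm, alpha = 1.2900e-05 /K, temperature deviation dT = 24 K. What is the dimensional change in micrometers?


dL = L * alpha * dT
= 239.2 * 1.2900e-05 * 24
= 0.0740563 mm
dL_um = 0.0740563 * 1000 = 74.0563 um

74.0563


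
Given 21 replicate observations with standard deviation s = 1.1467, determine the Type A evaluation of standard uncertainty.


u_A = s / sqrt(n)
u_A = 1.1467 / sqrt(21)
u_A = 1.1467 / 4.5825757
u_A = 0.2502

0.2502


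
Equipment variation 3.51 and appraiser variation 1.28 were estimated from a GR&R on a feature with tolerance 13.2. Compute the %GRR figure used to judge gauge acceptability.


GRR = sqrt(EV^2 + AV^2) = sqrt(3.51^2 + 1.28^2) = 3.7361076
%GRR = GRR / tol * 100 = 3.7361076 / 13.2 * 100
%GRR = 28.3038

28.3038


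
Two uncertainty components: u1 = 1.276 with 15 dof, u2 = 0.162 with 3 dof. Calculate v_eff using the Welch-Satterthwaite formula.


uc = sqrt(u1^2 + u2^2) = sqrt(1.276^2 + 0.162^2) = 1.2862426
v_eff = uc^4 / (u1^4/v1 + u2^4/v2)
= 1.2862426^4 / (1.276^4/15 + 0.162^4/3)
= 2.7371056 / 0.17696005
v_eff = 15.4674

15.4674


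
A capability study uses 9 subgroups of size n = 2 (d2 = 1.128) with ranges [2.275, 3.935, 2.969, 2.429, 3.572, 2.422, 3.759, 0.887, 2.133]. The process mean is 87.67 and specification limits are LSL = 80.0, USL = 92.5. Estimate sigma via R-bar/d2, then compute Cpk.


R_bar = (2.275 + 3.935 + 2.969 + 2.429 + 3.572 + 2.422 + 3.759 + 0.887 + 2.133) / 9 = 2.709
sigma = R_bar / d2 = 2.709 / 1.128 = 2.4015957
Cp = (USL - LSL)/(6*sigma) = (92.5 - 80.0)/(6*2.4015957) = 0.8675
Cpu = (92.5 - 87.67)/(3*2.4015957) = 0.6704
Cpl = (87.67 - 80.0)/(3*2.4015957) = 1.0646
Cpk = min(Cpu, Cpl) = 0.6704

0.6704


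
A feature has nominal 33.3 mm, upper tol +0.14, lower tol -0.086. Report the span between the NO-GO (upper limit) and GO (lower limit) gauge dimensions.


GO = nominal - lower_tol (smallest hole = maximum material condition)
GO = 33.3 - 0.086 = 33.214
NO-GO = nominal + upper_tol (largest hole = least material condition)
NO-GO = 33.3 + 0.14 = 33.44
spread = NO-GO - GO = 33.44 - 33.214 = 0.2260

0.2260


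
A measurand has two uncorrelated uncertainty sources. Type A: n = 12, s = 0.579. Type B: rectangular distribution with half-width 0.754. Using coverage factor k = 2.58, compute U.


u_A = s / sqrt(n) = 0.579 / sqrt(12) = 0.1671429
u_B = half_width / sqrt(3) = 0.754 / sqrt(3) = 0.4353221
uc = sqrt(u_A^2 + u_B^2) = sqrt(0.1671429^2 + 0.4353221^2) = 0.46630685
U = k * uc = 2.58 * 0.46630685
U = 1.2031

1.2031


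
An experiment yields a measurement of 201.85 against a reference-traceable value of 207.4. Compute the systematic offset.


Systematic error = measured - true
= 201.85 - 207.4
= -5.5500

-5.5500


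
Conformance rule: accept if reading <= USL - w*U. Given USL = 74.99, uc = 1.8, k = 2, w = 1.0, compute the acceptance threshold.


U = k * uc = 2 * 1.8 = 3.6
guard band g = w * U = 1.0 * 3.6 = 3.6
AL = USL - g = 74.99 - 3.6
AL = 71.3900

71.3900


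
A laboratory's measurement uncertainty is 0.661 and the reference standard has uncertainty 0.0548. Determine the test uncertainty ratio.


TUR = u_lab / u_ref
= 0.661 / 0.0548
= 12.0620

12.0620


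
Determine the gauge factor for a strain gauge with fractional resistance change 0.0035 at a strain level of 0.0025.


GF = (dR/R) / epsilon
= 0.0035 / 0.0025
= 1.4000

1.4000


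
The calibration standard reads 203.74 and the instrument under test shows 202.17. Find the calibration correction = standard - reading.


Correction = standard - reading
= 203.74 - 202.17
= 1.5700

1.5700


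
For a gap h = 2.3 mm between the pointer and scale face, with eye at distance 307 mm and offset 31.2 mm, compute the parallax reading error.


error = h * offset / d
= 2.3 * 31.2 / 307
= 0.2337

0.2337


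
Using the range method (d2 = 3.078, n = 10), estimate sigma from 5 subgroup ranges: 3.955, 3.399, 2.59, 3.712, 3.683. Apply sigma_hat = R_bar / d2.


R_bar = (3.955 + 3.399 + 2.59 + 3.712 + 3.683) / 5
R_bar = 17.339 / 5 = 3.4678
sigma_hat = R_bar / d2 = 3.4678 / 3.078 = 1.1266

1.1266
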